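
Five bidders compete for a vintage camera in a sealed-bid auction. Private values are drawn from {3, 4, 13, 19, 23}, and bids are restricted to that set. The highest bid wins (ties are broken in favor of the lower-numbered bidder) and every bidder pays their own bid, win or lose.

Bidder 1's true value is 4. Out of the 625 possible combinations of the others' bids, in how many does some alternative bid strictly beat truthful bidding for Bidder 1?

Others bid (3, 3, 3, 3): truth gives 0; bid 3 gives 1 > 0. Violating.
Others bid (3, 3, 3, 13): truth gives -4; bid 3 gives -3 > -4. Violating.
Others bid (3, 3, 3, 19): truth gives -4; bid 3 gives -3 > -4. Violating.
Others bid (3, 3, 3, 23): truth gives -4; bid 3 gives -3 > -4. Violating.
Others bid (3, 3, 3, 4): truth gives 0; no alternative beats it.
Others bid (3, 3, 4, 3): truth gives 0; no alternative beats it.
(Checking all 625 profiles: 610 have a profitable deviation, 15 do not.)

610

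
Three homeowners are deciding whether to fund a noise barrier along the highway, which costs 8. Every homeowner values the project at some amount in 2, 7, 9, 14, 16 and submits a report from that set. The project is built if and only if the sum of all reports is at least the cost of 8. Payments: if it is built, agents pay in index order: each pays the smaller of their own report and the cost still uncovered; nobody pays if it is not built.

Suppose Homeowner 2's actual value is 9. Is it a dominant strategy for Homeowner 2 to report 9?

No

Consider the case where Homeowner 1 reports 2 and Homeowner 3 reports 7.
Truthful report 9: project built, pays 6, utility 9 - 6 = 3.
Report 2 instead: project built, pays 2, utility 9 - 2 = 7.
Since 7 > 3, reporting 2 is strictly better here, so truthful reporting is not dominant.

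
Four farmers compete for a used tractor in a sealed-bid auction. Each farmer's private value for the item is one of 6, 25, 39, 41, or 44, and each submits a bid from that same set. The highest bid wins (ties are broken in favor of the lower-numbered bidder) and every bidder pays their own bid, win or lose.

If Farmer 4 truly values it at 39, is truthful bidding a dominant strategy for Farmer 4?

No

Consider the case where Farmer 1 bids 6, Farmer 2 bids 6 and Farmer 3 bids 6.
Truthful bid 39: wins, pays 39, utility 39 - 39 = 0.
Bid 25 instead: wins, pays 25, utility 39 - 25 = 14.
Since 14 > 0, bidding 25 is strictly better here, so truthful bidding is not dominant.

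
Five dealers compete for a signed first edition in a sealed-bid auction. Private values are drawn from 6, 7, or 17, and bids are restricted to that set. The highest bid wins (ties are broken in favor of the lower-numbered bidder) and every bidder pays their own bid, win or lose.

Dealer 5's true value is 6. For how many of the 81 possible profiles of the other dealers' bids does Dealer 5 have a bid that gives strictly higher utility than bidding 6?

Others bid (6, 6, 6, 6): truth gives -6; bid 7 gives -1 > -6. Violating.
Others bid (6, 6, 6, 7): truth gives -6; no alternative beats it.
Others bid (6, 6, 6, 17): truth gives -6; no alternative beats it.
(Checking all 81 profiles: 1 has a profitable deviation, 80 do not.)

1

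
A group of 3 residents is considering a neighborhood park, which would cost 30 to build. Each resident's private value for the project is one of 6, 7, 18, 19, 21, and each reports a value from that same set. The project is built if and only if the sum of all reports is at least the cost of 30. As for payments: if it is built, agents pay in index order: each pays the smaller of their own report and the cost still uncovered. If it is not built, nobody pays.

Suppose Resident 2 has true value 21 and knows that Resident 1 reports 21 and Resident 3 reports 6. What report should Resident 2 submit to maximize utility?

6

Report 6: project built, pays 6, utility 21 - 6 = 15.
Report 7: project built, pays 7, utility 21 - 7 = 14.
Report 18: project built, pays 9, utility 21 - 9 = 12.
Report 19: project built, pays 9, utility 21 - 9 = 12.
Report 21: project built, pays 9, utility 21 - 9 = 12.
The best choice is 6 with utility 15.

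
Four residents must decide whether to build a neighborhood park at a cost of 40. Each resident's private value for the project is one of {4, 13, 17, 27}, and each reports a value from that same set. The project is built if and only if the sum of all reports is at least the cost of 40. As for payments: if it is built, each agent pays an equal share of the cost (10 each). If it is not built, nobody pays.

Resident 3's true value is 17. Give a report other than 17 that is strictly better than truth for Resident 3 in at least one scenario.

Suppose Resident 1 reports 4, Resident 2 reports 4 and Resident 4 reports 13.
Report 17: project not built, utility 0.
Report 27: project built, pays 10, utility 17 - 10 = 7.
So reporting 27 beats truth here (7 > 0).

27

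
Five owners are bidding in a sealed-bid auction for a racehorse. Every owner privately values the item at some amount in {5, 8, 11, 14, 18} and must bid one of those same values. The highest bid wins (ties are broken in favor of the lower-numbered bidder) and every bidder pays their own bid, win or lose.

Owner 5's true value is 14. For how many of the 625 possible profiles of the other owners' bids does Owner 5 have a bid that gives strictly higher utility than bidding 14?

Others bid (5, 5, 5, 5): truth gives 0; bid 8 gives 6 > 0. Violating.
Others bid (5, 5, 5, 8): truth gives 0; bid 11 gives 3 > 0. Violating.
Others bid (5, 5, 5, 14): truth gives -14; bid 18 gives -4 > -14. Violating.
Others bid (5, 5, 5, 18): truth gives -14; bid 5 gives -5 > -14. Violating.
Others bid (5, 5, 5, 11): truth gives 0; no alternative beats it.
Others bid (5, 5, 8, 11): truth gives 0; no alternative beats it.
(Checking all 625 profiles: 560 have a profitable deviation, 65 do not.)

560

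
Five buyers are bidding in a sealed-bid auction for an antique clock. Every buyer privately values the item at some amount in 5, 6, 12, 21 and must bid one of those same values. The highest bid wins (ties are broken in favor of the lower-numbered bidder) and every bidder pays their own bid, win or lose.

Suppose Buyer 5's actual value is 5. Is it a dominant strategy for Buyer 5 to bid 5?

No

Consider the case where Buyer 1 bids 5, Buyer 2 bids 5, Buyer 3 bids 5 and Buyer 4 bids 5.
Truthful bid 5: loses but pays 5, utility -5.
Bid 6 instead: wins, pays 6, utility 5 - 6 = -1.
Since -1 > -5, bidding 6 is strictly better here, so truthful bidding is not dominant.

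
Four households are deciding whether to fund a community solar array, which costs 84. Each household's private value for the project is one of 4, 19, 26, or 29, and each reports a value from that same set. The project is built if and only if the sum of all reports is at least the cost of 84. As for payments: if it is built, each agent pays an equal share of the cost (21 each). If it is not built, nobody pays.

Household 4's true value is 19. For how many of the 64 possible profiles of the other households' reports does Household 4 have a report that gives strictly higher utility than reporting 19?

16

Others report (19, 19, 29): truth gives -2; report 4 gives 0 > -2. Violating.
Others report (19, 26, 26): truth gives -2; report 4 gives 0 > -2. Violating.
Others report (19, 26, 29): truth gives -2; report 4 gives 0 > -2. Violating.
Others report (19, 29, 19): truth gives -2; report 4 gives 0 > -2. Violating.
Others report (4, 4, 4): truth gives 0; no alternative beats it.
Others report (4, 4, 19): truth gives 0; no alternative beats it.
(Checking all 64 profiles: 16 have a profitable deviation, 48 do not.)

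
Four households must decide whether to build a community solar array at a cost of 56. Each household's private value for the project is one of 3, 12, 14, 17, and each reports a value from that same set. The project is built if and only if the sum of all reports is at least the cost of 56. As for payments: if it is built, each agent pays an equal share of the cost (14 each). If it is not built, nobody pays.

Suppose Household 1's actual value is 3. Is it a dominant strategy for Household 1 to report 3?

Check each profile of the others' reports and compare truth against every alternative report.
Others report (12, 17, 17): truth gives 0, best alternative gives -11.
Others report (14, 14, 17): truth gives 0, best alternative gives -11.
Others report (14, 17, 14): truth gives 0, best alternative gives -11.
Others report (14, 17, 17): truth gives 0, best alternative gives -11.
Others report (17, 12, 17): truth gives 0, best alternative gives -11.
Others report (17, 14, 14): truth gives 0, best alternative gives -11.
(Remaining 58 profiles checked similarly; truth is weakly best in each.)
In every case the truthful report is at least as good as any alternative, so it is a dominant strategy.

Yes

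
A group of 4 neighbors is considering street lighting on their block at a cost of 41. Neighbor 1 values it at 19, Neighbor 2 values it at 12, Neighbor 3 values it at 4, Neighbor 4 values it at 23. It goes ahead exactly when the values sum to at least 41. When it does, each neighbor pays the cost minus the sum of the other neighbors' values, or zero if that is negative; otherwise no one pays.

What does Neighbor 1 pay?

2

Total value 58 ≥ cost 41, so the project is built.
The other neighbors' values sum to 39.
Cost minus that sum is 41 - 39 = 2.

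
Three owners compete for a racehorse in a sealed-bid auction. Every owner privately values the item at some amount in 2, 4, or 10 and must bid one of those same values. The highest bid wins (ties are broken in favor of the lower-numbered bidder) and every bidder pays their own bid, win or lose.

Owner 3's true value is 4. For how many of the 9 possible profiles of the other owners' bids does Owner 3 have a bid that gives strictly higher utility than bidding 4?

Others bid (2, 4): truth gives -4; bid 2 gives -2 > -4. Violating.
Others bid (2, 10): truth gives -4; bid 2 gives -2 > -4. Violating.
Others bid (4, 2): truth gives -4; bid 2 gives -2 > -4. Violating.
Others bid (4, 4): truth gives -4; bid 2 gives -2 > -4. Violating.
Others bid (2, 2): truth gives 0; no alternative beats it.
(Checking all 9 profiles: 8 have a profitable deviation, 1 does not.)

8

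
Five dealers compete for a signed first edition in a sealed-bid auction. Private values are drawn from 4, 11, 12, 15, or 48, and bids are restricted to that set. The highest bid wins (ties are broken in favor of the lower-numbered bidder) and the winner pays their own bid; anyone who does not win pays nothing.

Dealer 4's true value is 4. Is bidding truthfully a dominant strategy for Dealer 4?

Check each profile of the others' bids and compare truth against every alternative bid.
Others bid (4, 4, 4, 4): truth gives 0, best alternative gives -7.
Others bid (4, 4, 4, 11): truth gives 0, best alternative gives -7.
Others bid (4, 4, 4, 12): truth gives 0, best alternative gives 0.
Others bid (4, 4, 4, 15): truth gives 0, best alternative gives 0.
Others bid (4, 4, 4, 48): truth gives 0, best alternative gives 0.
Others bid (4, 4, 11, 4): truth gives 0, best alternative gives 0.
(Remaining 619 profiles checked similarly; truth is weakly best in each.)
In every case the truthful bid is at least as good as any alternative, so it is a dominant strategy.

Yes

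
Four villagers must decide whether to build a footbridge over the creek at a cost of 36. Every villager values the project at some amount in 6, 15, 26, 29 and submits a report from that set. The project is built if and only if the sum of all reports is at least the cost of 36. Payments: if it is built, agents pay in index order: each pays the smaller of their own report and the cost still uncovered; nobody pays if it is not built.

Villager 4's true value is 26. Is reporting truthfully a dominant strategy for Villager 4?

Check each profile of the others' reports and compare truth against every alternative report.
Others report (6, 6, 26): truth gives 26, best alternative gives 26.
Others report (6, 6, 29): truth gives 26, best alternative gives 26.
Others report (6, 15, 15): truth gives 26, best alternative gives 26.
Others report (6, 15, 26): truth gives 26, best alternative gives 26.
Others report (6, 15, 29): truth gives 26, best alternative gives 26.
Others report (6, 26, 6): truth gives 26, best alternative gives 26.
(Remaining 58 profiles checked similarly; truth is weakly best in each.)
In every case the truthful report is at least as good as any alternative, so it is a dominant strategy.

Yes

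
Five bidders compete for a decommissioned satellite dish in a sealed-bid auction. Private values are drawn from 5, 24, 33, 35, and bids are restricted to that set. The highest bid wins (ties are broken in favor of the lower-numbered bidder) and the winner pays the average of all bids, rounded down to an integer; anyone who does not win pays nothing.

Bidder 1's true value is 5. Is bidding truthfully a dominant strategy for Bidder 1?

Check each profile of the others' bids and compare truth against every alternative bid.
Others bid (24, 24, 24, 24): truth gives 0, best alternative gives -19.
Others bid (5, 24, 24, 24): truth gives 0, best alternative gives -15.
Others bid (24, 5, 24, 24): truth gives 0, best alternative gives -15.
Others bid (24, 24, 5, 24): truth gives 0, best alternative gives -15.
Others bid (24, 24, 24, 5): truth gives 0, best alternative gives -15.
Others bid (5, 5, 24, 24): truth gives 0, best alternative gives -11.
(Remaining 250 profiles checked similarly; truth is weakly best in each.)
In every case the truthful bid is at least as good as any alternative, so it is a dominant strategy.

Yes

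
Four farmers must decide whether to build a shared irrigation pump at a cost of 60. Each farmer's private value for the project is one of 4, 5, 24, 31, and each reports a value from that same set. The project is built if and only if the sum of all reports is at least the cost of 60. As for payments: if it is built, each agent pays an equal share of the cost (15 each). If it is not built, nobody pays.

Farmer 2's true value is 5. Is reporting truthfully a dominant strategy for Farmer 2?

Yes

Check each profile of the others' reports and compare truth against every alternative report.
Others report (4, 24, 31): truth gives -10, best alternative gives -10.
Others report (4, 31, 24): truth gives -10, best alternative gives -10.
Others report (4, 31, 31): truth gives -10, best alternative gives -10.
Others report (5, 24, 31): truth gives -10, best alternative gives -10.
Others report (5, 31, 24): truth gives -10, best alternative gives -10.
Others report (5, 31, 31): truth gives -10, best alternative gives -10.
(Remaining 58 profiles checked similarly; truth is weakly best in each.)
In every case the truthful report is at least as good as any alternative, so it is a dominant strategy.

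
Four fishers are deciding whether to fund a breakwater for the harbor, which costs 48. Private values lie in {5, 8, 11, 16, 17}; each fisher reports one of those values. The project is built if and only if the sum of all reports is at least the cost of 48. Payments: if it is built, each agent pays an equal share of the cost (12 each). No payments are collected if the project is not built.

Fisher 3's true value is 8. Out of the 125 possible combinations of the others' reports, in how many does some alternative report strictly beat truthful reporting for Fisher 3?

Others report (8, 16, 16): truth gives -4; report 5 gives 0 > -4. Violating.
Others report (8, 16, 17): truth gives -4; report 5 gives 0 > -4. Violating.
Others report (8, 17, 16): truth gives -4; report 5 gives 0 > -4. Violating.
Others report (8, 17, 17): truth gives -4; report 5 gives 0 > -4. Violating.
Others report (5, 5, 5): truth gives 0; no alternative beats it.
Others report (5, 5, 8): truth gives 0; no alternative beats it.
(Checking all 125 profiles: 12 have a profitable deviation, 113 do not.)

12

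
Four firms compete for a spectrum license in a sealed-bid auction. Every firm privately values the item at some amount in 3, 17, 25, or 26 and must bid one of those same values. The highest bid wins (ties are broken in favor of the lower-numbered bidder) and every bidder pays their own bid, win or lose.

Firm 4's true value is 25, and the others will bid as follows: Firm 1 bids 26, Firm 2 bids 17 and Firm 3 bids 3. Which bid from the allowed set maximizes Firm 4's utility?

3

Bid 3: loses but pays 3, utility -3.
Bid 17: loses but pays 17, utility -17.
Bid 25: loses but pays 25, utility -25.
Bid 26: loses but pays 26, utility -26.
The best choice is 3 with utility -3.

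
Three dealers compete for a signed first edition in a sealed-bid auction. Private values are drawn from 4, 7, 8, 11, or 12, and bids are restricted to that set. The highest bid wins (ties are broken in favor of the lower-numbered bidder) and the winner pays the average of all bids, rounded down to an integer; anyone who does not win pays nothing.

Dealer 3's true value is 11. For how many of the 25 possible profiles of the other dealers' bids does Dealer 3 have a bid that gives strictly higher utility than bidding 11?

10

Others bid (4, 4): truth gives 5; bid 7 gives 6 > 5. Violating.
Others bid (4, 7): truth gives 4; bid 8 gives 5 > 4. Violating.
Others bid (4, 11): truth gives 0; bid 12 gives 2 > 0. Violating.
Others bid (7, 4): truth gives 4; bid 8 gives 5 > 4. Violating.
Others bid (4, 8): truth gives 4; no alternative beats it.
Others bid (4, 12): truth gives 0; no alternative beats it.
(Checking all 25 profiles: 10 have a profitable deviation, 15 do not.)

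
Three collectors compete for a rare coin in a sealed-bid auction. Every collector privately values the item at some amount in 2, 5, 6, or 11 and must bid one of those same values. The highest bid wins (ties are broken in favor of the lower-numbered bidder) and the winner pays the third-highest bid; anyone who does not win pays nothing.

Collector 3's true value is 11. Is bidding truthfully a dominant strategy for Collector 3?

Check each profile of the others' bids and compare truth against every alternative bid.
Others bid (2, 6): truth gives 9, best alternative gives 0.
Others bid (6, 2): truth gives 9, best alternative gives 0.
Others bid (5, 6): truth gives 6, best alternative gives 0.
Others bid (6, 5): truth gives 6, best alternative gives 0.
Others bid (6, 6): truth gives 5, best alternative gives 0.
Others bid (2, 2): truth gives 9, best alternative gives 9.
(Remaining 10 profiles checked similarly; truth is weakly best in each.)
In every case the truthful bid is at least as good as any alternative, so it is a dominant strategy.

Yes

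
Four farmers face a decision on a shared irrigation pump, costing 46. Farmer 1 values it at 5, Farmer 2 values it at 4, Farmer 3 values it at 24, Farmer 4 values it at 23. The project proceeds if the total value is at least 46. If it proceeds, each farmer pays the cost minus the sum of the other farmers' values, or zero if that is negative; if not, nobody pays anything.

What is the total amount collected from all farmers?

27

Total value 56 ≥ cost 46, so it is built.
Farmer 1: others sum to 51; max(0, 46 - 51) = 0.
Farmer 2: others sum to 52; max(0, 46 - 52) = 0.
Farmer 3: others sum to 32; max(0, 46 - 32) = 14.
Farmer 4: others sum to 33; max(0, 46 - 33) = 13.
Total collected = 0 + 0 + 14 + 13 = 27.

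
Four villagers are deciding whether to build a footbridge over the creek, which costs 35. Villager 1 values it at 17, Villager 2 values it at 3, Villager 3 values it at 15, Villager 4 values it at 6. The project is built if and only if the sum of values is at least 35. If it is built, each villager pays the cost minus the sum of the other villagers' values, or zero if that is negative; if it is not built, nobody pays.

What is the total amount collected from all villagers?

20

Total value 41 ≥ cost 35, so it is built.
Villager 1: others sum to 24; max(0, 35 - 24) = 11.
Villager 2: others sum to 38; max(0, 35 - 38) = 0.
Villager 3: others sum to 26; max(0, 35 - 26) = 9.
Villager 4: others sum to 35; max(0, 35 - 35) = 0.
Total collected = 11 + 0 + 9 + 0 = 20.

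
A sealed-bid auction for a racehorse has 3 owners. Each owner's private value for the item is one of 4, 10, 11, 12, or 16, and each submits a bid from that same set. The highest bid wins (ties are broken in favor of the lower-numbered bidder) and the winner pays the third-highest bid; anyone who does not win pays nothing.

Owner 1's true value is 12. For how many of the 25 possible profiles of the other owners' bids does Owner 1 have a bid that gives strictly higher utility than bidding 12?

Others bid (4, 16): truth gives 0; bid 16 gives 8 > 0. Violating.
Others bid (10, 16): truth gives 0; bid 16 gives 2 > 0. Violating.
Others bid (11, 16): truth gives 0; bid 16 gives 1 > 0. Violating.
Others bid (16, 4): truth gives 0; bid 16 gives 8 > 0. Violating.
Others bid (4, 4): truth gives 8; no alternative beats it.
Others bid (4, 10): truth gives 8; no alternative beats it.
(Checking all 25 profiles: 6 have a profitable deviation, 19 do not.)

6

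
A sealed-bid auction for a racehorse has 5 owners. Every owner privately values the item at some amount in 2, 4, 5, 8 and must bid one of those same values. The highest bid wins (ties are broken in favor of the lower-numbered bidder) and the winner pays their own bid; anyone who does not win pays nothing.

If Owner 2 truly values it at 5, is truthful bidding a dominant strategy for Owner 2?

Consider the case where Owner 1 bids 2, Owner 3 bids 2, Owner 4 bids 2 and Owner 5 bids 2.
Truthful bid 5: wins, pays 5, utility 5 - 5 = 0.
Bid 4 instead: wins, pays 4, utility 5 - 4 = 1.
Since 1 > 0, bidding 4 is strictly better here, so truthful bidding is not dominant.

No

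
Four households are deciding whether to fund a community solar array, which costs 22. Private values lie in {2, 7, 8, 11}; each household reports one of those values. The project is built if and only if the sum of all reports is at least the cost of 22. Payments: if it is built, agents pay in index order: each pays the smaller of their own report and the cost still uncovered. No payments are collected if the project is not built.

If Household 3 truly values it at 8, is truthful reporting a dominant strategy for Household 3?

No

Consider the case where Household 1 reports 2, Household 2 reports 2 and Household 4 reports 11.
Truthful report 8: project built, pays 8, utility 8 - 8 = 0.
Report 7 instead: project built, pays 7, utility 8 - 7 = 1.
Since 1 > 0, reporting 7 is strictly better here, so truthful reporting is not dominant.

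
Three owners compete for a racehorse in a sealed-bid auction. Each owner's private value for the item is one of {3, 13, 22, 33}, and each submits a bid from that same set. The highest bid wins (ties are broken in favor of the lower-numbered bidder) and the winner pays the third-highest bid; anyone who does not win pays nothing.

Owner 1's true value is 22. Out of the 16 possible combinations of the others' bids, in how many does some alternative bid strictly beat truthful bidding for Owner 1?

Others bid (3, 33): truth gives 0; bid 33 gives 19 > 0. Violating.
Others bid (13, 33): truth gives 0; bid 33 gives 9 > 0. Violating.
Others bid (33, 3): truth gives 0; bid 33 gives 19 > 0. Violating.
Others bid (33, 13): truth gives 0; bid 33 gives 9 > 0. Violating.
Others bid (3, 3): truth gives 19; no alternative beats it.
Others bid (3, 13): truth gives 19; no alternative beats it.
(Checking all 16 profiles: 4 have a profitable deviation, 12 do not.)

4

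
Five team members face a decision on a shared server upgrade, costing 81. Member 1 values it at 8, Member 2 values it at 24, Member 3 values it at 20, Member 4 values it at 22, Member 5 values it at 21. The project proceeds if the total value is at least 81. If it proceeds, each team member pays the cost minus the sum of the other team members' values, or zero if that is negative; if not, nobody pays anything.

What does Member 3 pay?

6

Total value 95 ≥ cost 81, so the project is built.
The other team members' values sum to 75.
Cost minus that sum is 81 - 75 = 6.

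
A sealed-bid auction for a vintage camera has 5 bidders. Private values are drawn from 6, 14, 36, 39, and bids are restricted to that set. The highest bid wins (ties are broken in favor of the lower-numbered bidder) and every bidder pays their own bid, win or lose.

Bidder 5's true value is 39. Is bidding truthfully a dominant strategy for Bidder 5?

Consider the case where Bidder 1 bids 6, Bidder 2 bids 6, Bidder 3 bids 6 and Bidder 4 bids 6.
Truthful bid 39: wins, pays 39, utility 39 - 39 = 0.
Bid 14 instead: wins, pays 14, utility 39 - 14 = 25.
Since 25 > 0, bidding 14 is strictly better here, so truthful bidding is not dominant.

No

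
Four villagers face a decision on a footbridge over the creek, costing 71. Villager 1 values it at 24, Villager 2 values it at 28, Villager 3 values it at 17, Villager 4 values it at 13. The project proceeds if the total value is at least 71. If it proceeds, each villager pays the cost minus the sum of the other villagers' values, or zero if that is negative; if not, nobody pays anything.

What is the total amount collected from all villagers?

38

Total value 82 ≥ cost 71, so it is built.
Villager 1: others sum to 58; max(0, 71 - 58) = 13.
Villager 2: others sum to 54; max(0, 71 - 54) = 17.
Villager 3: others sum to 65; max(0, 71 - 65) = 6.
Villager 4: others sum to 69; max(0, 71 - 69) = 2.
Total collected = 13 + 17 + 6 + 2 = 38.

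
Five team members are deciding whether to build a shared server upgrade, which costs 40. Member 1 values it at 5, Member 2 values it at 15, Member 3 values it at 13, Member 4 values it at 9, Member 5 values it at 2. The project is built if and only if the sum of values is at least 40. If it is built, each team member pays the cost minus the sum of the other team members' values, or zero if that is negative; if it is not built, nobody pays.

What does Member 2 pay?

11

Total value 44 ≥ cost 40, so the project is built.
The other team members' values sum to 29.
Cost minus that sum is 40 - 29 = 11.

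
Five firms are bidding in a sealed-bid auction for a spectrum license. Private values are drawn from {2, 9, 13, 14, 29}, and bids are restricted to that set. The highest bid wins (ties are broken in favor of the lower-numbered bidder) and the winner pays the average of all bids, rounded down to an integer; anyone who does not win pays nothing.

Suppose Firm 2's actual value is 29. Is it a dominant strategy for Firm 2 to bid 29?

No

Consider the case where Firm 1 bids 2, Firm 3 bids 2, Firm 4 bids 2 and Firm 5 bids 2.
Truthful bid 29: wins, pays 7, utility 29 - 7 = 22.
Bid 9 instead: wins, pays 3, utility 29 - 3 = 26.
Since 26 > 22, bidding 9 is strictly better here, so truthful bidding is not dominant.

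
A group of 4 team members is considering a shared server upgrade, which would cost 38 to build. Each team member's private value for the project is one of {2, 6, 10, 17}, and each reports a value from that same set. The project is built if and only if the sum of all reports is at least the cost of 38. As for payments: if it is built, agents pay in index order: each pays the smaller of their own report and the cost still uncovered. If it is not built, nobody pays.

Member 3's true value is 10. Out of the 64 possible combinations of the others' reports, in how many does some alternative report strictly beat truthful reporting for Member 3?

Others report (2, 17, 17): truth gives 0; report 2 gives 8 > 0. Violating.
Others report (6, 10, 17): truth gives 0; report 6 gives 4 > 0. Violating.
Others report (6, 17, 10): truth gives 0; report 6 gives 4 > 0. Violating.
Others report (6, 17, 17): truth gives 0; report 2 gives 8 > 0. Violating.
Others report (2, 2, 2): truth gives 0; no alternative beats it.
Others report (2, 2, 6): truth gives 0; no alternative beats it.
(Checking all 64 profiles: 19 have a profitable deviation, 45 do not.)

19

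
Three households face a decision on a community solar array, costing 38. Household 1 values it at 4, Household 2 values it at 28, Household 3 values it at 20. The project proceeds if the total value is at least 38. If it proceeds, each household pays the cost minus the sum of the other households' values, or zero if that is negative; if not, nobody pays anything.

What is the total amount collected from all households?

20

Total value 52 ≥ cost 38, so it is built.
Household 1: others sum to 48; max(0, 38 - 48) = 0.
Household 2: others sum to 24; max(0, 38 - 24) = 14.
Household 3: others sum to 32; max(0, 38 - 32) = 6.
Total collected = 0 + 14 + 6 = 20.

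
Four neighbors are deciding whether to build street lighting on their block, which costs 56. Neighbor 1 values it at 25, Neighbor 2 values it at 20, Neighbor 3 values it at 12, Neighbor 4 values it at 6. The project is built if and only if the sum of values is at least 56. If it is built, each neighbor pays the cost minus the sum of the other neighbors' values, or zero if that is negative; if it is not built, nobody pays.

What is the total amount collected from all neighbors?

36

Total value 63 ≥ cost 56, so it is built.
Neighbor 1: others sum to 38; max(0, 56 - 38) = 18.
Neighbor 2: others sum to 43; max(0, 56 - 43) = 13.
Neighbor 3: others sum to 51; max(0, 56 - 51) = 5.
Neighbor 4: others sum to 57; max(0, 56 - 57) = 0.
Total collected = 18 + 13 + 5 + 0 = 36.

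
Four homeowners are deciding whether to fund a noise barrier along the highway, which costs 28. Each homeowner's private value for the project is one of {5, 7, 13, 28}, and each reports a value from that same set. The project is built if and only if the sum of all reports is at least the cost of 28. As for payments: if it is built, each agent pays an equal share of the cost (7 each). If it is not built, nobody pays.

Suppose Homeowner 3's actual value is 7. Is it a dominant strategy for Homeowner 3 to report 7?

Check each profile of the others' reports and compare truth against every alternative report.
Others report (5, 5, 5): truth gives 0, best alternative gives 0.
Others report (5, 5, 7): truth gives 0, best alternative gives 0.
Others report (5, 5, 13): truth gives 0, best alternative gives 0.
Others report (5, 5, 28): truth gives 0, best alternative gives 0.
Others report (5, 7, 5): truth gives 0, best alternative gives 0.
Others report (5, 7, 7): truth gives 0, best alternative gives 0.
(Remaining 58 profiles checked similarly; truth is weakly best in each.)
In every case the truthful report is at least as good as any alternative, so it is a dominant strategy.

Yes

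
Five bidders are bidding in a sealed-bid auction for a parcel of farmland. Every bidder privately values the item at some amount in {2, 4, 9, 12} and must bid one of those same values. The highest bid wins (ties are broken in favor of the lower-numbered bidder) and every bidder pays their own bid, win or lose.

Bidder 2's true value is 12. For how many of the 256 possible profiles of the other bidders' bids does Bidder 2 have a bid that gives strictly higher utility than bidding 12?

Others bid (2, 2, 2, 2): truth gives 0; bid 4 gives 8 > 0. Violating.
Others bid (2, 2, 2, 4): truth gives 0; bid 4 gives 8 > 0. Violating.
Others bid (2, 2, 2, 9): truth gives 0; bid 9 gives 3 > 0. Violating.
Others bid (2, 2, 4, 2): truth gives 0; bid 4 gives 8 > 0. Violating.
Others bid (2, 2, 2, 12): truth gives 0; no alternative beats it.
Others bid (2, 2, 4, 12): truth gives 0; no alternative beats it.
(Checking all 256 profiles: 118 have a profitable deviation, 138 do not.)

118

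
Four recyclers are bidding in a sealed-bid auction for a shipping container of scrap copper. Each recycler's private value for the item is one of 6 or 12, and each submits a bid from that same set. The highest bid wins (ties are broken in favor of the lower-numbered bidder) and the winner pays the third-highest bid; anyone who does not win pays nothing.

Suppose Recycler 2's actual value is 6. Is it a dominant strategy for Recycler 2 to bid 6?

Yes

Check each profile of the others' bids and compare truth against every alternative bid.
Others bid (6, 12, 12): truth gives 0, best alternative gives -6.
Others bid (6, 6, 6): truth gives 0, best alternative gives 0.
Others bid (6, 6, 12): truth gives 0, best alternative gives 0.
Others bid (6, 12, 6): truth gives 0, best alternative gives 0.
Others bid (12, 6, 6): truth gives 0, best alternative gives 0.
Others bid (12, 6, 12): truth gives 0, best alternative gives 0.
(Remaining 2 profiles checked similarly; truth is weakly best in each.)
In every case the truthful bid is at least as good as any alternative, so it is a dominant strategy.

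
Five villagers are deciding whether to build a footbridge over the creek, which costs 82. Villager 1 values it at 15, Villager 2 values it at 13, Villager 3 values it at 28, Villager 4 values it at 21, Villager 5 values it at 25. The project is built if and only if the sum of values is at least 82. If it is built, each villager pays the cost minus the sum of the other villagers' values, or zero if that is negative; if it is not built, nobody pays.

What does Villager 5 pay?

Total value 102 ≥ cost 82, so the project is built.
The other villagers' values sum to 77.
Cost minus that sum is 82 - 77 = 5.

5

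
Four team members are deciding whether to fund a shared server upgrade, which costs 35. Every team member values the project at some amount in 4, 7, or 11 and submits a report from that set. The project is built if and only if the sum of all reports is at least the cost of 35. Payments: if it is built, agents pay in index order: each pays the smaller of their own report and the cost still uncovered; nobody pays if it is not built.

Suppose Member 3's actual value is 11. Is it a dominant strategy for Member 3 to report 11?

No

Consider the case where Member 1 reports 7, Member 2 reports 11 and Member 4 reports 11.
Truthful report 11: project built, pays 11, utility 11 - 11 = 0.
Report 7 instead: project built, pays 7, utility 11 - 7 = 4.
Since 4 > 0, reporting 7 is strictly better here, so truthful reporting is not dominant.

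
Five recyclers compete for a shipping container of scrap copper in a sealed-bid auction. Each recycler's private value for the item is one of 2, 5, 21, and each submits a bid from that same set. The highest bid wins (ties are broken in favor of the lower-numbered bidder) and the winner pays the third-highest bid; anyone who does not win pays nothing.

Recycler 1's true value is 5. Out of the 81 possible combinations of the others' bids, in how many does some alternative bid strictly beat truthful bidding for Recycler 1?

Others bid (2, 2, 2, 21): truth gives 0; bid 21 gives 3 > 0. Violating.
Others bid (2, 2, 21, 2): truth gives 0; bid 21 gives 3 > 0. Violating.
Others bid (2, 21, 2, 2): truth gives 0; bid 21 gives 3 > 0. Violating.
Others bid (21, 2, 2, 2): truth gives 0; bid 21 gives 3 > 0. Violating.
Others bid (2, 2, 2, 2): truth gives 3; no alternative beats it.
Others bid (2, 2, 2, 5): truth gives 3; no alternative beats it.
(Checking all 81 profiles: 4 have a profitable deviation, 77 do not.)

4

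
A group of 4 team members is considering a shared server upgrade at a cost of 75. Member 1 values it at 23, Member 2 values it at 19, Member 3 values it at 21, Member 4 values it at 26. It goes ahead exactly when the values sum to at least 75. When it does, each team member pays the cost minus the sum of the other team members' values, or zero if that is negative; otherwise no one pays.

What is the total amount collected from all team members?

Total value 89 ≥ cost 75, so it is built.
Member 1: others sum to 66; max(0, 75 - 66) = 9.
Member 2: others sum to 70; max(0, 75 - 70) = 5.
Member 3: others sum to 68; max(0, 75 - 68) = 7.
Member 4: others sum to 63; max(0, 75 - 63) = 12.
Total collected = 9 + 5 + 7 + 12 = 33.

33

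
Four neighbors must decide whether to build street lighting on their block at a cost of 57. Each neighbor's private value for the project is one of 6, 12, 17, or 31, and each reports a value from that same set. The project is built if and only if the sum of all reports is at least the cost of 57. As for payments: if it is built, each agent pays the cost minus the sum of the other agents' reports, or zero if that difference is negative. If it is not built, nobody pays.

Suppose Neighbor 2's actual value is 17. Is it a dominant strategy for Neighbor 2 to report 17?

Check each profile of the others' reports and compare truth against every alternative report.
Others report (6, 31, 31): truth gives 17, best alternative gives 17.
Others report (12, 17, 31): truth gives 17, best alternative gives 17.
Others report (12, 31, 17): truth gives 17, best alternative gives 17.
Others report (12, 31, 31): truth gives 17, best alternative gives 17.
Others report (17, 12, 31): truth gives 17, best alternative gives 17.
Others report (17, 17, 31): truth gives 17, best alternative gives 17.
(Remaining 58 profiles checked similarly; truth is weakly best in each.)
In every case the truthful report is at least as good as any alternative, so it is a dominant strategy.

Yes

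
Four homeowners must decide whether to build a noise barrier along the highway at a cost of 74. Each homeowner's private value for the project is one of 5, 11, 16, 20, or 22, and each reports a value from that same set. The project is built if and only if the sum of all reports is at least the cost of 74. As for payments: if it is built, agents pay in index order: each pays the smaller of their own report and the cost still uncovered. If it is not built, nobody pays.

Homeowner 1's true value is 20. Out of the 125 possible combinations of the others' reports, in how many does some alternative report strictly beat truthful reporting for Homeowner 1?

Others report (16, 20, 22): truth gives 0; report 16 gives 4 > 0. Violating.
Others report (16, 22, 20): truth gives 0; report 16 gives 4 > 0. Violating.
Others report (16, 22, 22): truth gives 0; report 16 gives 4 > 0. Violating.
Others report (20, 16, 22): truth gives 0; report 16 gives 4 > 0. Violating.
Others report (5, 5, 5): truth gives 0; no alternative beats it.
Others report (5, 5, 11): truth gives 0; no alternative beats it.
(Checking all 125 profiles: 17 have a profitable deviation, 108 do not.)

17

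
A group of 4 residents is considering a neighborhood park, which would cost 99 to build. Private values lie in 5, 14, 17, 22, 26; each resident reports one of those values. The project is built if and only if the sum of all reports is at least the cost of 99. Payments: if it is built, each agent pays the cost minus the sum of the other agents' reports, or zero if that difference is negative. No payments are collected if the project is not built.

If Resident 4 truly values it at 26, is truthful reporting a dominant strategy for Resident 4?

Check each profile of the others' reports and compare truth against every alternative report.
Others report (22, 26, 26): truth gives 1, best alternative gives 0.
Others report (26, 22, 26): truth gives 1, best alternative gives 0.
Others report (26, 26, 22): truth gives 1, best alternative gives 0.
Others report (26, 26, 26): truth gives 5, best alternative gives 5.
Others report (5, 5, 5): truth gives 0, best alternative gives 0.
Others report (5, 5, 14): truth gives 0, best alternative gives 0.
(Remaining 119 profiles checked similarly; truth is weakly best in each.)
In every case the truthful report is at least as good as any alternative, so it is a dominant strategy.

Yes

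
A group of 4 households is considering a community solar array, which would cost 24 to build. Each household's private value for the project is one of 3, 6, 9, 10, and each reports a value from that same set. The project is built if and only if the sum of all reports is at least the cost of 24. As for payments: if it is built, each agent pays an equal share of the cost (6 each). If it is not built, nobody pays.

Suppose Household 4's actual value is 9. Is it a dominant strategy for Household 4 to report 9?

Check each profile of the others' reports and compare truth against every alternative report.
Others report (3, 3, 9): truth gives 3, best alternative gives 3.
Others report (3, 3, 10): truth gives 3, best alternative gives 3.
Others report (3, 6, 6): truth gives 3, best alternative gives 3.
Others report (3, 6, 9): truth gives 3, best alternative gives 3.
Others report (3, 6, 10): truth gives 3, best alternative gives 3.
Others report (3, 9, 3): truth gives 3, best alternative gives 3.
(Remaining 58 profiles checked similarly; truth is weakly best in each.)
In every case the truthful report is at least as good as any alternative, so it is a dominant strategy.

Yes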